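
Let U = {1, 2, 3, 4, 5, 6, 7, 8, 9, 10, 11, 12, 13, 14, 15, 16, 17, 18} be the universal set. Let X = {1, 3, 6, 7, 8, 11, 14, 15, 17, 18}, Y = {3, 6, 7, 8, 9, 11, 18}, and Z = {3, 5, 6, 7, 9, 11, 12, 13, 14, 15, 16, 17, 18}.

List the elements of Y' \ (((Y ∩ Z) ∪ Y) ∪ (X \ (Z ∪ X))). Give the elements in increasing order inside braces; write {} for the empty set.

Y' = {1, 2, 4, 5, 10, 12, 13, 14, 15, 16, 17}
Y ∩ Z = {3, 6, 7, 9, 11, 18}
(Y ∩ Z) ∪ Y = {3, 6, 7, 8, 9, 11, 18}
Z ∪ X = {1, 3, 5, 6, 7, 8, 9, 11, 12, 13, 14, 15, 16, 17, 18}
X \ (Z ∪ X) = {}
((Y ∩ Z) ∪ Y) ∪ (X \ (Z ∪ X)) = {3, 6, 7, 8, 9, 11, 18}
Y' \ (((Y ∩ Z) ∪ Y) ∪ (X \ (Z ∪ X))) = {1, 2, 4, 5, 10, 12, 13, 14, 15, 16, 17}

{1, 2, 4, 5, 10, 12, 13, 14, 15, 16, 17}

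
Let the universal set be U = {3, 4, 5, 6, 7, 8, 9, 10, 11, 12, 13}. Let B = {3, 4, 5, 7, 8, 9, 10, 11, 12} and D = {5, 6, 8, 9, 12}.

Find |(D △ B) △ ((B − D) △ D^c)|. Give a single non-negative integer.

7

D △ B = {3, 4, 6, 7, 10, 11}
B − D = {3, 4, 7, 10, 11}
D^c = {3, 4, 7, 10, 11, 13}
(B − D) △ D^c = {13}
(D △ B) △ ((B − D) △ D^c) = {3, 4, 6, 7, 10, 11, 13}
|(D △ B) △ ((B − D) △ D^c)| = 7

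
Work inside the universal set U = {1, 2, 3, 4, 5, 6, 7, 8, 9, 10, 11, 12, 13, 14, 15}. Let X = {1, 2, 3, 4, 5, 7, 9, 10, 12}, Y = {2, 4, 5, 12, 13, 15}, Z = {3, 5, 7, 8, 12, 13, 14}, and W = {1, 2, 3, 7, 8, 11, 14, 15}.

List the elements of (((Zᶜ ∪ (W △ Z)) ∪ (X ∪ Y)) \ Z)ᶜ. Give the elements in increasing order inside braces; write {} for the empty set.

Zᶜ = {1, 2, 4, 6, 9, 10, 11, 15}
W △ Z = {1, 2, 5, 11, 12, 13, 15}
Zᶜ ∪ (W △ Z) = {1, 2, 4, 5, 6, 9, 10, 11, 12, 13, 15}
X ∪ Y = {1, 2, 3, 4, 5, 7, 9, 10, 12, 13, 15}
(Zᶜ ∪ (W △ Z)) ∪ (X ∪ Y) = {1, 2, 3, 4, 5, 6, 7, 9, 10, 11, 12, 13, 15}
((Zᶜ ∪ (W △ Z)) ∪ (X ∪ Y)) \ Z = {1, 2, 4, 6, 9, 10, 11, 15}
(((Zᶜ ∪ (W △ Z)) ∪ (X ∪ Y)) \ Z)ᶜ = {3, 5, 7, 8, 12, 13, 14}

{3, 5, 7, 8, 12, 13, 14}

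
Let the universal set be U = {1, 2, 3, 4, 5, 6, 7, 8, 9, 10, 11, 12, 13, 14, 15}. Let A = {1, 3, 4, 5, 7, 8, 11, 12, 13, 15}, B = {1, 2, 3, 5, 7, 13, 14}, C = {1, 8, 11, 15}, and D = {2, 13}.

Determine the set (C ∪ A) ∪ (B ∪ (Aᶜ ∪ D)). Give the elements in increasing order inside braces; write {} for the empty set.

{1, 2, 3, 4, 5, 6, 7, 8, 9, 10, 11, 12, 13, 14, 15}

C ∪ A = {1, 3, 4, 5, 7, 8, 11, 12, 13, 15}
Aᶜ = {2, 6, 9, 10, 14}
Aᶜ ∪ D = {2, 6, 9, 10, 13, 14}
B ∪ (Aᶜ ∪ D) = {1, 2, 3, 5, 6, 7, 9, 10, 13, 14}
(C ∪ A) ∪ (B ∪ (Aᶜ ∪ D)) = {1, 2, 3, 4, 5, 6, 7, 8, 9, 10, 11, 12, 13, 14, 15}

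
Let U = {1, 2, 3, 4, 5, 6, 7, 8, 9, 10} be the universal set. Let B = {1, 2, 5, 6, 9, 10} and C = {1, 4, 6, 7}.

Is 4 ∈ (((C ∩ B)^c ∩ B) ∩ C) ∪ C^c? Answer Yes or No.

4 ∈ C and 4 ∉ B, so 4 ∉ C ∩ B
4 ∈ (C ∩ B)^c since 4 ∉ (C ∩ B)
4 ∈ (C ∩ B)^c and 4 ∉ B, so 4 ∉ (C ∩ B)^c ∩ B
4 ∉ ((C ∩ B)^c ∩ B) and 4 ∈ C, so 4 ∉ ((C ∩ B)^c ∩ B) ∩ C
4 ∈ C, so 4 ∉ C^c
4 ∉ (((C ∩ B)^c ∩ B) ∩ C) and 4 ∉ C^c, so 4 ∉ (((C ∩ B)^c ∩ B) ∩ C) ∪ C^c

No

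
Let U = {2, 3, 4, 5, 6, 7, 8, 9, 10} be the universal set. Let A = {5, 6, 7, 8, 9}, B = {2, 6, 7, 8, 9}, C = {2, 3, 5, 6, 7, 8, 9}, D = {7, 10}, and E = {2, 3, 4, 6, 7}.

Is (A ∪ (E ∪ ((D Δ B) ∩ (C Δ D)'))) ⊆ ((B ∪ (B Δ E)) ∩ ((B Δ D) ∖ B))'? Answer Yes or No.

D Δ B = {2, 6, 8, 9, 10}
C Δ D = {2, 3, 5, 6, 8, 9, 10}
(C Δ D)' = {4, 7}
(D Δ B) ∩ (C Δ D)' = {}
E ∪ ((D Δ B) ∩ (C Δ D)') = {2, 3, 4, 6, 7}
A ∪ (E ∪ ((D Δ B) ∩ (C Δ D)')) = {2, 3, 4, 5, 6, 7, 8, 9}
B Δ E = {3, 4, 8, 9}
B ∪ (B Δ E) = {2, 3, 4, 6, 7, 8, 9}
B Δ D = {2, 6, 8, 9, 10}
(B Δ D) ∖ B = {10}
(B ∪ (B Δ E)) ∩ ((B Δ D) ∖ B) = {}
((B ∪ (B Δ E)) ∩ ((B Δ D) ∖ B))' = {2, 3, 4, 5, 6, 7, 8, 9, 10}
Every element of {2, 3, 4, 5, 6, 7, 8, 9} is in {2, 3, 4, 5, 6, 7, 8, 9, 10}, so A ∪ (E ∪ ((D Δ B) ∩ (C Δ D)')) ⊆ ((B ∪ (B Δ E)) ∩ ((B Δ D) ∖ B))'.

Yes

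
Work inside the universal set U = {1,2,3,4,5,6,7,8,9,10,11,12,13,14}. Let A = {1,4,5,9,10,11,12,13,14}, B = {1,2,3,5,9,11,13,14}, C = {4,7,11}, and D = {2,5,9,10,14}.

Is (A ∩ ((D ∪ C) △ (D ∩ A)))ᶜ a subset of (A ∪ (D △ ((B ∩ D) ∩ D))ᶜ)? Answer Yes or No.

Yes

D ∪ C = {2,4,5,7,9,10,11,14}
D ∩ A = {5,9,10,14}
(D ∪ C) △ (D ∩ A) = {2,4,7,11}
A ∩ ((D ∪ C) △ (D ∩ A)) = {4,11}
(A ∩ ((D ∪ C) △ (D ∩ A)))ᶜ = {1,2,3,5,6,7,8,9,10,12,13,14}
B ∩ D = {2,5,9,14}
(B ∩ D) ∩ D = {2,5,9,14}
D △ ((B ∩ D) ∩ D) = {10}
(D △ ((B ∩ D) ∩ D))ᶜ = {1,2,3,4,5,6,7,8,9,11,12,13,14}
A ∪ (D △ ((B ∩ D) ∩ D))ᶜ = {1,2,3,4,5,6,7,8,9,10,11,12,13,14}
Every element of {1,2,3,5,6,7,8,9,10,12,13,14} is in {1,2,3,4,5,6,7,8,9,10,11,12,13,14}, so (A ∩ ((D ∪ C) △ (D ∩ A)))ᶜ ⊆ A ∪ (D △ ((B ∩ D) ∩ D))ᶜ.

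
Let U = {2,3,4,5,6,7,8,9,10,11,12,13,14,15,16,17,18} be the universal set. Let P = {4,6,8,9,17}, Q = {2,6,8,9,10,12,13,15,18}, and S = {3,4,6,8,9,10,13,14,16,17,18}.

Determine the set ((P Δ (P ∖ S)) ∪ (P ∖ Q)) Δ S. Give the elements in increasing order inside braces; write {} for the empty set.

P ∖ S = {}
P Δ (P ∖ S) = {4,6,8,9,17}
P ∖ Q = {4,17}
(P Δ (P ∖ S)) ∪ (P ∖ Q) = {4,6,8,9,17}
((P Δ (P ∖ S)) ∪ (P ∖ Q)) Δ S = {3,10,13,14,16,18}

{3,10,13,14,16,18}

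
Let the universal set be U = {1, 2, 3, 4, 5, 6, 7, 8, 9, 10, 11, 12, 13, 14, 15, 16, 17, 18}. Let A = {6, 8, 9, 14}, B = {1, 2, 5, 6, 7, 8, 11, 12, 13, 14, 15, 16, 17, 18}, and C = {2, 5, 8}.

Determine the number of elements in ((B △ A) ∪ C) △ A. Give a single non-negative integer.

B △ A = {1, 2, 5, 7, 9, 11, 12, 13, 15, 16, 17, 18}
(B △ A) ∪ C = {1, 2, 5, 7, 8, 9, 11, 12, 13, 15, 16, 17, 18}
((B △ A) ∪ C) △ A = {1, 2, 5, 6, 7, 11, 12, 13, 14, 15, 16, 17, 18}
|((B △ A) ∪ C) △ A| = 13

13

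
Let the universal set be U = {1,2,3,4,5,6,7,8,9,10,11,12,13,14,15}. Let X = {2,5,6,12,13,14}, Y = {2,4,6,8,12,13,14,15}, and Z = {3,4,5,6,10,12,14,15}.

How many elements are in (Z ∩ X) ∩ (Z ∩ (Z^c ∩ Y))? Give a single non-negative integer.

0

Z ∩ X = {5,6,12,14}
Z^c = {1,2,7,8,9,11,13}
Z^c ∩ Y = {2,8,13}
Z ∩ (Z^c ∩ Y) = {}
(Z ∩ X) ∩ (Z ∩ (Z^c ∩ Y)) = {}
|(Z ∩ X) ∩ (Z ∩ (Z^c ∩ Y))| = 0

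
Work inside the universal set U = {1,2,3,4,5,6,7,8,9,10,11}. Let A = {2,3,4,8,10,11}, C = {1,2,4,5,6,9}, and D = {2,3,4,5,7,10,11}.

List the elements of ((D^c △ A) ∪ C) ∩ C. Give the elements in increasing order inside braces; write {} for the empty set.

D^c = {1,6,8,9}
D^c △ A = {1,2,3,4,6,9,10,11}
(D^c △ A) ∪ C = {1,2,3,4,5,6,9,10,11}
((D^c △ A) ∪ C) ∩ C = {1,2,4,5,6,9}

{1,2,4,5,6,9}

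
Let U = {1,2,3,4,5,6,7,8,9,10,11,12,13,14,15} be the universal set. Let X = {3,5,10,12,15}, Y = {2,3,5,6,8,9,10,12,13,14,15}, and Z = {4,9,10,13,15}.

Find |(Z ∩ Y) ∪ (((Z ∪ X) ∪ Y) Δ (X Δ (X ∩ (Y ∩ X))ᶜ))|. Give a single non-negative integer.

Z ∩ Y = {9,10,13,15}
Z ∪ X = {3,4,5,9,10,12,13,15}
(Z ∪ X) ∪ Y = {2,3,4,5,6,8,9,10,12,13,14,15}
Y ∩ X = {3,5,10,12,15}
X ∩ (Y ∩ X) = {3,5,10,12,15}
(X ∩ (Y ∩ X))ᶜ = {1,2,4,6,7,8,9,11,13,14}
X Δ (X ∩ (Y ∩ X))ᶜ = {1,2,3,4,5,6,7,8,9,10,11,12,13,14,15}
((Z ∪ X) ∪ Y) Δ (X Δ (X ∩ (Y ∩ X))ᶜ) = {1,7,11}
(Z ∩ Y) ∪ (((Z ∪ X) ∪ Y) Δ (X Δ (X ∩ (Y ∩ X))ᶜ)) = {1,7,9,10,11,13,15}
|(Z ∩ Y) ∪ (((Z ∪ X) ∪ Y) Δ (X Δ (X ∩ (Y ∩ X))ᶜ))| = 7

7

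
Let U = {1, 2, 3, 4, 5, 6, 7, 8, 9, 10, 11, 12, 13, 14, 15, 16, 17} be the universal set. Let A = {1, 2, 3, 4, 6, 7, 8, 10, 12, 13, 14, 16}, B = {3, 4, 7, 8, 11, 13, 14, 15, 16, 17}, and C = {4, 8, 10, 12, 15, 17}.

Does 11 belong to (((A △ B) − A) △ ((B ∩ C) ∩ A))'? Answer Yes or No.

11 ∉ A and 11 ∈ B, so 11 ∈ A △ B
11 ∈ (A △ B) and 11 ∉ A, so 11 ∈ (A △ B) − A
11 ∈ B and 11 ∉ C, so 11 ∉ B ∩ C
11 ∉ (B ∩ C) and 11 ∉ A, so 11 ∉ (B ∩ C) ∩ A
11 ∈ ((A △ B) − A) and 11 ∉ ((B ∩ C) ∩ A), so 11 ∈ ((A △ B) − A) △ ((B ∩ C) ∩ A)
11 ∉ (((A △ B) − A) △ ((B ∩ C) ∩ A))' since 11 ∈ (((A △ B) − A) △ ((B ∩ C) ∩ A))

No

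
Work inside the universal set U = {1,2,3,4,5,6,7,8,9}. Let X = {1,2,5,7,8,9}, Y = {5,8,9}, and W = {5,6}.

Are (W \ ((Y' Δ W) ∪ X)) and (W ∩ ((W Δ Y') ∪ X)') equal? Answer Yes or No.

Yes

Y' = {1,2,3,4,6,7}
Y' Δ W = {1,2,3,4,5,7}
(Y' Δ W) ∪ X = {1,2,3,4,5,7,8,9}
W \ ((Y' Δ W) ∪ X) = {6}
W Δ Y' = {1,2,3,4,5,7}
(W Δ Y') ∪ X = {1,2,3,4,5,7,8,9}
((W Δ Y') ∪ X)' = {6}
W ∩ ((W Δ Y') ∪ X)' = {6}
Both equal {6}, so W \ ((Y' Δ W) ∪ X) = W ∩ ((W Δ Y') ∪ X)'.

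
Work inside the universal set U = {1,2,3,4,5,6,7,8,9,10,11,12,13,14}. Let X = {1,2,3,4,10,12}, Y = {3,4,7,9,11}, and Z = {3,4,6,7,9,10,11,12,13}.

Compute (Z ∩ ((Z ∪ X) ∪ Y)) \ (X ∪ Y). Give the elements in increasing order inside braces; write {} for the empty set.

{6,13}

Z ∪ X = {1,2,3,4,6,7,9,10,11,12,13}
(Z ∪ X) ∪ Y = {1,2,3,4,6,7,9,10,11,12,13}
Z ∩ ((Z ∪ X) ∪ Y) = {3,4,6,7,9,10,11,12,13}
X ∪ Y = {1,2,3,4,7,9,10,11,12}
(Z ∩ ((Z ∪ X) ∪ Y)) \ (X ∪ Y) = {6,13}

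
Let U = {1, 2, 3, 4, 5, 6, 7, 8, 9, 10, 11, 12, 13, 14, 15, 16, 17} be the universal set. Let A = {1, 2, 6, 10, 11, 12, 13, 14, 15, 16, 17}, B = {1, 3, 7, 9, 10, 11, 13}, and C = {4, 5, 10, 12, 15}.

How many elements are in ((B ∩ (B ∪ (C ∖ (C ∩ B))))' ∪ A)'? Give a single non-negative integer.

3

C ∩ B = {10}
C ∖ (C ∩ B) = {4, 5, 12, 15}
B ∪ (C ∖ (C ∩ B)) = {1, 3, 4, 5, 7, 9, 10, 11, 12, 13, 15}
B ∩ (B ∪ (C ∖ (C ∩ B))) = {1, 3, 7, 9, 10, 11, 13}
(B ∩ (B ∪ (C ∖ (C ∩ B))))' = {2, 4, 5, 6, 8, 12, 14, 15, 16, 17}
(B ∩ (B ∪ (C ∖ (C ∩ B))))' ∪ A = {1, 2, 4, 5, 6, 8, 10, 11, 12, 13, 14, 15, 16, 17}
((B ∩ (B ∪ (C ∖ (C ∩ B))))' ∪ A)' = {3, 7, 9}
|((B ∩ (B ∪ (C ∖ (C ∩ B))))' ∪ A)'| = 3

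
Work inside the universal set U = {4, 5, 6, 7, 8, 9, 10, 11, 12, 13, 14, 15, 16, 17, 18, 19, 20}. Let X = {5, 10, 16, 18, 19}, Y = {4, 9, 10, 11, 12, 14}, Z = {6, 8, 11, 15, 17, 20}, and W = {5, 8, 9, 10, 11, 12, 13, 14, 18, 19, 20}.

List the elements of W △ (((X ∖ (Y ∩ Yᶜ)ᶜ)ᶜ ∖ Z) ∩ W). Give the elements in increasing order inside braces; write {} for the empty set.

Yᶜ = {5, 6, 7, 8, 13, 15, 16, 17, 18, 19, 20}
Y ∩ Yᶜ = {}
(Y ∩ Yᶜ)ᶜ = {4, 5, 6, 7, 8, 9, 10, 11, 12, 13, 14, 15, 16, 17, 18, 19, 20}
X ∖ (Y ∩ Yᶜ)ᶜ = {}
(X ∖ (Y ∩ Yᶜ)ᶜ)ᶜ = {4, 5, 6, 7, 8, 9, 10, 11, 12, 13, 14, 15, 16, 17, 18, 19, 20}
(X ∖ (Y ∩ Yᶜ)ᶜ)ᶜ ∖ Z = {4, 5, 7, 9, 10, 12, 13, 14, 16, 18, 19}
((X ∖ (Y ∩ Yᶜ)ᶜ)ᶜ ∖ Z) ∩ W = {5, 9, 10, 12, 13, 14, 18, 19}
W △ (((X ∖ (Y ∩ Yᶜ)ᶜ)ᶜ ∖ Z) ∩ W) = {8, 11, 20}

{8, 11, 20}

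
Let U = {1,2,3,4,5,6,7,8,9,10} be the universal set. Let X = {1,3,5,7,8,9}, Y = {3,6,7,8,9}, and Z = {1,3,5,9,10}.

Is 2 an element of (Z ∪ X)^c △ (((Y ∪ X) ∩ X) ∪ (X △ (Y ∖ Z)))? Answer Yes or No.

Yes

2 ∉ Z and 2 ∉ X, so 2 ∉ Z ∪ X
2 ∈ (Z ∪ X)^c since 2 ∉ (Z ∪ X)
2 ∉ Y and 2 ∉ X, so 2 ∉ Y ∪ X
2 ∉ (Y ∪ X) and 2 ∉ X, so 2 ∉ (Y ∪ X) ∩ X
2 ∉ Y and 2 ∉ Z, so 2 ∉ Y ∖ Z
2 ∉ X and 2 ∉ (Y ∖ Z), so 2 ∉ X △ (Y ∖ Z)
2 ∉ ((Y ∪ X) ∩ X) and 2 ∉ (X △ (Y ∖ Z)), so 2 ∉ ((Y ∪ X) ∩ X) ∪ (X △ (Y ∖ Z))
2 ∈ (Z ∪ X)^c and 2 ∉ (((Y ∪ X) ∩ X) ∪ (X △ (Y ∖ Z))), so 2 ∈ (Z ∪ X)^c △ (((Y ∪ X) ∩ X) ∪ (X △ (Y ∖ Z)))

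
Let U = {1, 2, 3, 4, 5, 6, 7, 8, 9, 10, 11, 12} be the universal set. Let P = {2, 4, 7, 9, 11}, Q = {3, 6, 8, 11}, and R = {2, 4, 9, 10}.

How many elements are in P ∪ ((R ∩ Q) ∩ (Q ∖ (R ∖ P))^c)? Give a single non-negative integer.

R ∩ Q = {}
R ∖ P = {10}
Q ∖ (R ∖ P) = {3, 6, 8, 11}
(Q ∖ (R ∖ P))^c = {1, 2, 4, 5, 7, 9, 10, 12}
(R ∩ Q) ∩ (Q ∖ (R ∖ P))^c = {}
P ∪ ((R ∩ Q) ∩ (Q ∖ (R ∖ P))^c) = {2, 4, 7, 9, 11}
|P ∪ ((R ∩ Q) ∩ (Q ∖ (R ∖ P))^c)| = 5

5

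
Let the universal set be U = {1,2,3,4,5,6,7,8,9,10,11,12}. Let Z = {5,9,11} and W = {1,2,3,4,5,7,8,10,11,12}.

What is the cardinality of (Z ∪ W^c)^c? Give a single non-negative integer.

8

W^c = {6,9}
Z ∪ W^c = {5,6,9,11}
(Z ∪ W^c)^c = {1,2,3,4,7,8,10,12}
|(Z ∪ W^c)^c| = 8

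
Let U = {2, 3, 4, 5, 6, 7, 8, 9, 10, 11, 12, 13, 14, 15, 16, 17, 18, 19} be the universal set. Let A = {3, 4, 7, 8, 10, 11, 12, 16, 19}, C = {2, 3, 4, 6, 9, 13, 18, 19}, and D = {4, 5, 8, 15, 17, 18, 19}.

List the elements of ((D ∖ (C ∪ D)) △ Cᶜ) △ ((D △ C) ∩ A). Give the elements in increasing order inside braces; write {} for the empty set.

C ∪ D = {2, 3, 4, 5, 6, 8, 9, 13, 15, 17, 18, 19}
D ∖ (C ∪ D) = {}
Cᶜ = {5, 7, 8, 10, 11, 12, 14, 15, 16, 17}
(D ∖ (C ∪ D)) △ Cᶜ = {5, 7, 8, 10, 11, 12, 14, 15, 16, 17}
D △ C = {2, 3, 5, 6, 8, 9, 13, 15, 17}
(D △ C) ∩ A = {3, 8}
((D ∖ (C ∪ D)) △ Cᶜ) △ ((D △ C) ∩ A) = {3, 5, 7, 10, 11, 12, 14, 15, 16, 17}

{3, 5, 7, 10, 11, 12, 14, 15, 16, 17}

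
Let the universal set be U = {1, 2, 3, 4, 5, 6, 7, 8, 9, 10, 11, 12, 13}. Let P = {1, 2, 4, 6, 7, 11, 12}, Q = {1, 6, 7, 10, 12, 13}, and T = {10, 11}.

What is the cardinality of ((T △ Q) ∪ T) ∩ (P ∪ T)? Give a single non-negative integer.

6

T △ Q = {1, 6, 7, 11, 12, 13}
(T △ Q) ∪ T = {1, 6, 7, 10, 11, 12, 13}
P ∪ T = {1, 2, 4, 6, 7, 10, 11, 12}
((T △ Q) ∪ T) ∩ (P ∪ T) = {1, 6, 7, 10, 11, 12}
|((T △ Q) ∪ T) ∩ (P ∪ T)| = 6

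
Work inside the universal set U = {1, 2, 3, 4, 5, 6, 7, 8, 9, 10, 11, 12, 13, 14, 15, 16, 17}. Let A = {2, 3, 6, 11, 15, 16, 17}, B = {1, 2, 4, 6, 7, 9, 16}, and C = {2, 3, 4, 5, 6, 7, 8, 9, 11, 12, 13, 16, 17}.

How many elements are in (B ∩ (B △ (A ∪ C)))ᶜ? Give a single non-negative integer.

A ∪ C = {2, 3, 4, 5, 6, 7, 8, 9, 11, 12, 13, 15, 16, 17}
B △ (A ∪ C) = {1, 3, 5, 8, 11, 12, 13, 15, 17}
B ∩ (B △ (A ∪ C)) = {1}
(B ∩ (B △ (A ∪ C)))ᶜ = {2, 3, 4, 5, 6, 7, 8, 9, 10, 11, 12, 13, 14, 15, 16, 17}
|(B ∩ (B △ (A ∪ C)))ᶜ| = 16

16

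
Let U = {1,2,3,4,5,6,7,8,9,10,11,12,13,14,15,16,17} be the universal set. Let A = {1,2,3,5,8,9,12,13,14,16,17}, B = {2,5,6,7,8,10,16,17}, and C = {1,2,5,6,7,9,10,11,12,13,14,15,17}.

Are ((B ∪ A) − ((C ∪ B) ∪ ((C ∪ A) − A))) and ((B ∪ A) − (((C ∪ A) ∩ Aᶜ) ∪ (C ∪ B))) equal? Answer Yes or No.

Yes

B ∪ A = {1,2,3,5,6,7,8,9,10,12,13,14,16,17}
C ∪ B = {1,2,5,6,7,8,9,10,11,12,13,14,15,16,17}
C ∪ A = {1,2,3,5,6,7,8,9,10,11,12,13,14,15,16,17}
(C ∪ A) − A = {6,7,10,11,15}
(C ∪ B) ∪ ((C ∪ A) − A) = {1,2,5,6,7,8,9,10,11,12,13,14,15,16,17}
(B ∪ A) − ((C ∪ B) ∪ ((C ∪ A) − A)) = {3}
Aᶜ = {4,6,7,10,11,15}
(C ∪ A) ∩ Aᶜ = {6,7,10,11,15}
((C ∪ A) ∩ Aᶜ) ∪ (C ∪ B) = {1,2,5,6,7,8,9,10,11,12,13,14,15,16,17}
(B ∪ A) − (((C ∪ A) ∩ Aᶜ) ∪ (C ∪ B)) = {3}
Both equal {3}, so (B ∪ A) − ((C ∪ B) ∪ ((C ∪ A) − A)) = (B ∪ A) − (((C ∪ A) ∩ Aᶜ) ∪ (C ∪ B)).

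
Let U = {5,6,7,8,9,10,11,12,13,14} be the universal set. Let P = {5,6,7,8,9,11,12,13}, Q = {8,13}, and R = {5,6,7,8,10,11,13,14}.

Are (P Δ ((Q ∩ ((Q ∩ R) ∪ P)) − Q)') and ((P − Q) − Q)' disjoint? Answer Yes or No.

Q ∩ R = {8,13}
(Q ∩ R) ∪ P = {5,6,7,8,9,11,12,13}
Q ∩ ((Q ∩ R) ∪ P) = {8,13}
(Q ∩ ((Q ∩ R) ∪ P)) − Q = {}
((Q ∩ ((Q ∩ R) ∪ P)) − Q)' = {5,6,7,8,9,10,11,12,13,14}
P Δ ((Q ∩ ((Q ∩ R) ∪ P)) − Q)' = {10,14}
P − Q = {5,6,7,9,11,12}
(P − Q) − Q = {5,6,7,9,11,12}
((P − Q) − Q)' = {8,10,13,14}
10 lies in both, so they are not disjoint.

No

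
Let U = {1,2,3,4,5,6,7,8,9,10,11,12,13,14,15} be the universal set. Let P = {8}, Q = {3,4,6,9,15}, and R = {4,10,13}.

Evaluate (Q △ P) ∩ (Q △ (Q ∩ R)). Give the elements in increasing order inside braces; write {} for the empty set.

{3,6,9,15}

Q △ P = {3,4,6,8,9,15}
Q ∩ R = {4}
Q △ (Q ∩ R) = {3,6,9,15}
(Q △ P) ∩ (Q △ (Q ∩ R)) = {3,6,9,15}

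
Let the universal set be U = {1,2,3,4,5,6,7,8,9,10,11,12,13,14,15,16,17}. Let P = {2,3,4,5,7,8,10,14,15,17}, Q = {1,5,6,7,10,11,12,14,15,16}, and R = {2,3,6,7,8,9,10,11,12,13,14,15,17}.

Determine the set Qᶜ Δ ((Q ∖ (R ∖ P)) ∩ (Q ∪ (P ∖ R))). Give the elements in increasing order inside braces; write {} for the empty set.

{1,2,3,4,5,7,8,9,10,13,14,15,16,17}

Qᶜ = {2,3,4,8,9,13,17}
R ∖ P = {6,9,11,12,13}
Q ∖ (R ∖ P) = {1,5,7,10,14,15,16}
P ∖ R = {4,5}
Q ∪ (P ∖ R) = {1,4,5,6,7,10,11,12,14,15,16}
(Q ∖ (R ∖ P)) ∩ (Q ∪ (P ∖ R)) = {1,5,7,10,14,15,16}
Qᶜ Δ ((Q ∖ (R ∖ P)) ∩ (Q ∪ (P ∖ R))) = {1,2,3,4,5,7,8,9,10,13,14,15,16,17}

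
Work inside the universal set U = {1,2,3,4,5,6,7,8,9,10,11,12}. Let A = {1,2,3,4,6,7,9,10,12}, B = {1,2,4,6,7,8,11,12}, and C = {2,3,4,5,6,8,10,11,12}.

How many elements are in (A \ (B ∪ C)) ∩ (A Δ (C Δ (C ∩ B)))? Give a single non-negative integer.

1

B ∪ C = {1,2,3,4,5,6,7,8,10,11,12}
A \ (B ∪ C) = {9}
C ∩ B = {2,4,6,8,11,12}
C Δ (C ∩ B) = {3,5,10}
A Δ (C Δ (C ∩ B)) = {1,2,4,5,6,7,9,12}
(A \ (B ∪ C)) ∩ (A Δ (C Δ (C ∩ B))) = {9}
|(A \ (B ∪ C)) ∩ (A Δ (C Δ (C ∩ B)))| = 1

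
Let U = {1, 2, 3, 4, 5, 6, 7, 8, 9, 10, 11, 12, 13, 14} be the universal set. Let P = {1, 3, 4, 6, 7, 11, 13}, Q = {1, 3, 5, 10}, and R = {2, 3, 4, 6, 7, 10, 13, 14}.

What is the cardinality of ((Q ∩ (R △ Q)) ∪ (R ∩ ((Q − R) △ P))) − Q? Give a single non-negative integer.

4

R △ Q = {1, 2, 4, 5, 6, 7, 13, 14}
Q ∩ (R △ Q) = {1, 5}
Q − R = {1, 5}
(Q − R) △ P = {3, 4, 5, 6, 7, 11, 13}
R ∩ ((Q − R) △ P) = {3, 4, 6, 7, 13}
(Q ∩ (R △ Q)) ∪ (R ∩ ((Q − R) △ P)) = {1, 3, 4, 5, 6, 7, 13}
((Q ∩ (R △ Q)) ∪ (R ∩ ((Q − R) △ P))) − Q = {4, 6, 7, 13}
|((Q ∩ (R △ Q)) ∪ (R ∩ ((Q − R) △ P))) − Q| = 4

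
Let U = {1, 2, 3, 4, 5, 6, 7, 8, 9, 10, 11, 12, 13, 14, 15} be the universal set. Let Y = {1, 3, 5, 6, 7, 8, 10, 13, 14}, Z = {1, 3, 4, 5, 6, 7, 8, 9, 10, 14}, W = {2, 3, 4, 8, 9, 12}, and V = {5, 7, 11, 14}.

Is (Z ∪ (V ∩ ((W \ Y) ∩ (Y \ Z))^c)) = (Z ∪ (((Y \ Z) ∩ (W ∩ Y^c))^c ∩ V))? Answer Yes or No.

W \ Y = {2, 4, 9, 12}
Y \ Z = {13}
(W \ Y) ∩ (Y \ Z) = {}
((W \ Y) ∩ (Y \ Z))^c = {1, 2, 3, 4, 5, 6, 7, 8, 9, 10, 11, 12, 13, 14, 15}
V ∩ ((W \ Y) ∩ (Y \ Z))^c = {5, 7, 11, 14}
Z ∪ (V ∩ ((W \ Y) ∩ (Y \ Z))^c) = {1, 3, 4, 5, 6, 7, 8, 9, 10, 11, 14}
Y^c = {2, 4, 9, 11, 12, 15}
W ∩ Y^c = {2, 4, 9, 12}
(Y \ Z) ∩ (W ∩ Y^c) = {}
((Y \ Z) ∩ (W ∩ Y^c))^c = {1, 2, 3, 4, 5, 6, 7, 8, 9, 10, 11, 12, 13, 14, 15}
((Y \ Z) ∩ (W ∩ Y^c))^c ∩ V = {5, 7, 11, 14}
Z ∪ (((Y \ Z) ∩ (W ∩ Y^c))^c ∩ V) = {1, 3, 4, 5, 6, 7, 8, 9, 10, 11, 14}
Both equal {1, 3, 4, 5, 6, 7, 8, 9, 10, 11, 14}, so Z ∪ (V ∩ ((W \ Y) ∩ (Y \ Z))^c) = Z ∪ (((Y \ Z) ∩ (W ∩ Y^c))^c ∩ V).

Yes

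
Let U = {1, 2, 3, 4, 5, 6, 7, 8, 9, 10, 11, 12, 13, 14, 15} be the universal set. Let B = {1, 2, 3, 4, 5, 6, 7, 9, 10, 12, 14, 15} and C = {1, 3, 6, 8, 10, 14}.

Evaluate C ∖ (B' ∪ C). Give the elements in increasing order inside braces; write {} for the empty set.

B' = {8, 11, 13}
B' ∪ C = {1, 3, 6, 8, 10, 11, 13, 14}
C ∖ (B' ∪ C) = {}

{}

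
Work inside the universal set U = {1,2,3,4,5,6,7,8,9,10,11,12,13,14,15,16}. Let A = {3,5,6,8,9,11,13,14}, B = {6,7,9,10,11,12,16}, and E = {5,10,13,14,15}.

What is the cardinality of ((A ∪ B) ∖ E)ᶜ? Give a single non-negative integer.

8

A ∪ B = {3,5,6,7,8,9,10,11,12,13,14,16}
(A ∪ B) ∖ E = {3,6,7,8,9,11,12,16}
((A ∪ B) ∖ E)ᶜ = {1,2,4,5,10,13,14,15}
|((A ∪ B) ∖ E)ᶜ| = 8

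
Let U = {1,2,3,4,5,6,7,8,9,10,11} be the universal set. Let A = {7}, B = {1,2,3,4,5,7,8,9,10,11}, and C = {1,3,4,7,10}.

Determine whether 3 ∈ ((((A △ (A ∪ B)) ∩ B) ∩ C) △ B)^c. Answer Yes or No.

3 ∉ A and 3 ∈ B, so 3 ∈ A ∪ B
3 ∉ A and 3 ∈ (A ∪ B), so 3 ∈ A △ (A ∪ B)
3 ∈ (A △ (A ∪ B)) and 3 ∈ B, so 3 ∈ (A △ (A ∪ B)) ∩ B
3 ∈ ((A △ (A ∪ B)) ∩ B) and 3 ∈ C, so 3 ∈ ((A △ (A ∪ B)) ∩ B) ∩ C
3 ∈ (((A △ (A ∪ B)) ∩ B) ∩ C) and 3 ∈ B, so 3 ∉ (((A △ (A ∪ B)) ∩ B) ∩ C) △ B
3 ∈ ((((A △ (A ∪ B)) ∩ B) ∩ C) △ B)^c since 3 ∉ ((((A △ (A ∪ B)) ∩ B) ∩ C) △ B)

Yes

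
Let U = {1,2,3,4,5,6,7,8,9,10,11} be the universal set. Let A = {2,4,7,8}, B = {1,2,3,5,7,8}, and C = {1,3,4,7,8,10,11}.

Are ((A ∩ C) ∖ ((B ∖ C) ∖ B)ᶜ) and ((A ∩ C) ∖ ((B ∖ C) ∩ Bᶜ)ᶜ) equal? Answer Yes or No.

Yes

A ∩ C = {4,7,8}
B ∖ C = {2,5}
(B ∖ C) ∖ B = {}
((B ∖ C) ∖ B)ᶜ = {1,2,3,4,5,6,7,8,9,10,11}
(A ∩ C) ∖ ((B ∖ C) ∖ B)ᶜ = {}
Bᶜ = {4,6,9,10,11}
(B ∖ C) ∩ Bᶜ = {}
((B ∖ C) ∩ Bᶜ)ᶜ = {1,2,3,4,5,6,7,8,9,10,11}
(A ∩ C) ∖ ((B ∖ C) ∩ Bᶜ)ᶜ = {}
Both equal {}, so (A ∩ C) ∖ ((B ∖ C) ∖ B)ᶜ = (A ∩ C) ∖ ((B ∖ C) ∩ Bᶜ)ᶜ.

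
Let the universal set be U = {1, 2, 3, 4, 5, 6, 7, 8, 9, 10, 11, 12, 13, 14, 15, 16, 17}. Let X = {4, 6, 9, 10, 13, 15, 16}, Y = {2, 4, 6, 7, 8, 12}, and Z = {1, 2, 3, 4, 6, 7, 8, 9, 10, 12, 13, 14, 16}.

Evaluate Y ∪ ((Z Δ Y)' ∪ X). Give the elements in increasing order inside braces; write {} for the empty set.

Z Δ Y = {1, 3, 9, 10, 13, 14, 16}
(Z Δ Y)' = {2, 4, 5, 6, 7, 8, 11, 12, 15, 17}
(Z Δ Y)' ∪ X = {2, 4, 5, 6, 7, 8, 9, 10, 11, 12, 13, 15, 16, 17}
Y ∪ ((Z Δ Y)' ∪ X) = {2, 4, 5, 6, 7, 8, 9, 10, 11, 12, 13, 15, 16, 17}

{2, 4, 5, 6, 7, 8, 9, 10, 11, 12, 13, 15, 16, 17}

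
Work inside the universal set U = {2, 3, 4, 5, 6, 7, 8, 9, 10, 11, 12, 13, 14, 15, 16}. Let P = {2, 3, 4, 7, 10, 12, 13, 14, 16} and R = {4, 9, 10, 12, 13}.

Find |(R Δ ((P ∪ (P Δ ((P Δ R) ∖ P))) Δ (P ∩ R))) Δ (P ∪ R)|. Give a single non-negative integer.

1

P Δ R = {2, 3, 7, 9, 14, 16}
(P Δ R) ∖ P = {9}
P Δ ((P Δ R) ∖ P) = {2, 3, 4, 7, 9, 10, 12, 13, 14, 16}
P ∪ (P Δ ((P Δ R) ∖ P)) = {2, 3, 4, 7, 9, 10, 12, 13, 14, 16}
P ∩ R = {4, 10, 12, 13}
(P ∪ (P Δ ((P Δ R) ∖ P))) Δ (P ∩ R) = {2, 3, 7, 9, 14, 16}
R Δ ((P ∪ (P Δ ((P Δ R) ∖ P))) Δ (P ∩ R)) = {2, 3, 4, 7, 10, 12, 13, 14, 16}
P ∪ R = {2, 3, 4, 7, 9, 10, 12, 13, 14, 16}
(R Δ ((P ∪ (P Δ ((P Δ R) ∖ P))) Δ (P ∩ R))) Δ (P ∪ R) = {9}
|(R Δ ((P ∪ (P Δ ((P Δ R) ∖ P))) Δ (P ∩ R))) Δ (P ∪ R)| = 1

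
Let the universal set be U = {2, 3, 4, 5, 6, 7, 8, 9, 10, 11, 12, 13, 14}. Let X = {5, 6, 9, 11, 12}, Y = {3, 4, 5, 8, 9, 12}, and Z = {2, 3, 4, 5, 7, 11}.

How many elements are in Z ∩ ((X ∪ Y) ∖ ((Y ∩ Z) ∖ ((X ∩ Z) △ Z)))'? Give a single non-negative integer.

X ∪ Y = {3, 4, 5, 6, 8, 9, 11, 12}
Y ∩ Z = {3, 4, 5}
X ∩ Z = {5, 11}
(X ∩ Z) △ Z = {2, 3, 4, 7}
(Y ∩ Z) ∖ ((X ∩ Z) △ Z) = {5}
(X ∪ Y) ∖ ((Y ∩ Z) ∖ ((X ∩ Z) △ Z)) = {3, 4, 6, 8, 9, 11, 12}
((X ∪ Y) ∖ ((Y ∩ Z) ∖ ((X ∩ Z) △ Z)))' = {2, 5, 7, 10, 13, 14}
Z ∩ ((X ∪ Y) ∖ ((Y ∩ Z) ∖ ((X ∩ Z) △ Z)))' = {2, 5, 7}
|Z ∩ ((X ∪ Y) ∖ ((Y ∩ Z) ∖ ((X ∩ Z) △ Z)))'| = 3

3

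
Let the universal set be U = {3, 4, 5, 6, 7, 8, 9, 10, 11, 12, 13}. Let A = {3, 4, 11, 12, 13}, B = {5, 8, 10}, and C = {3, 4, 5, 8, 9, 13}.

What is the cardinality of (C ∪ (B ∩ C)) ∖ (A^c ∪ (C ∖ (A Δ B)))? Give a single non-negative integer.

B ∩ C = {5, 8}
C ∪ (B ∩ C) = {3, 4, 5, 8, 9, 13}
A^c = {5, 6, 7, 8, 9, 10}
A Δ B = {3, 4, 5, 8, 10, 11, 12, 13}
C ∖ (A Δ B) = {9}
A^c ∪ (C ∖ (A Δ B)) = {5, 6, 7, 8, 9, 10}
(C ∪ (B ∩ C)) ∖ (A^c ∪ (C ∖ (A Δ B))) = {3, 4, 13}
|(C ∪ (B ∩ C)) ∖ (A^c ∪ (C ∖ (A Δ B)))| = 3

3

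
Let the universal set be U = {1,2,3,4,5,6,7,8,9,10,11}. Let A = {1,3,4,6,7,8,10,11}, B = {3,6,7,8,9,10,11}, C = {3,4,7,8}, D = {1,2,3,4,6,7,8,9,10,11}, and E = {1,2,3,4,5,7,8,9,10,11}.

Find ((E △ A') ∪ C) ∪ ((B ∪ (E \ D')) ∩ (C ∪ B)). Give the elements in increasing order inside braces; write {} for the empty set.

{1,3,4,6,7,8,9,10,11}

A' = {2,5,9}
E △ A' = {1,3,4,7,8,10,11}
(E △ A') ∪ C = {1,3,4,7,8,10,11}
D' = {5}
E \ D' = {1,2,3,4,7,8,9,10,11}
B ∪ (E \ D') = {1,2,3,4,6,7,8,9,10,11}
C ∪ B = {3,4,6,7,8,9,10,11}
(B ∪ (E \ D')) ∩ (C ∪ B) = {3,4,6,7,8,9,10,11}
((E △ A') ∪ C) ∪ ((B ∪ (E \ D')) ∩ (C ∪ B)) = {1,3,4,6,7,8,9,10,11}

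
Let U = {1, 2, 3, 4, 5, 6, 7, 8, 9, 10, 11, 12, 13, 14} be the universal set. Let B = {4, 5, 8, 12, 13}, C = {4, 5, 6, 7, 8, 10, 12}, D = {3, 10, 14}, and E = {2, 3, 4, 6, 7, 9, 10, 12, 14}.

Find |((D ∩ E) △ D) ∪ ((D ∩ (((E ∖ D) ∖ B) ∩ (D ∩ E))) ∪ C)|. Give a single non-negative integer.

D ∩ E = {3, 10, 14}
(D ∩ E) △ D = {}
E ∖ D = {2, 4, 6, 7, 9, 12}
(E ∖ D) ∖ B = {2, 6, 7, 9}
((E ∖ D) ∖ B) ∩ (D ∩ E) = {}
D ∩ (((E ∖ D) ∖ B) ∩ (D ∩ E)) = {}
(D ∩ (((E ∖ D) ∖ B) ∩ (D ∩ E))) ∪ C = {4, 5, 6, 7, 8, 10, 12}
((D ∩ E) △ D) ∪ ((D ∩ (((E ∖ D) ∖ B) ∩ (D ∩ E))) ∪ C) = {4, 5, 6, 7, 8, 10, 12}
|((D ∩ E) △ D) ∪ ((D ∩ (((E ∖ D) ∖ B) ∩ (D ∩ E))) ∪ C)| = 7

7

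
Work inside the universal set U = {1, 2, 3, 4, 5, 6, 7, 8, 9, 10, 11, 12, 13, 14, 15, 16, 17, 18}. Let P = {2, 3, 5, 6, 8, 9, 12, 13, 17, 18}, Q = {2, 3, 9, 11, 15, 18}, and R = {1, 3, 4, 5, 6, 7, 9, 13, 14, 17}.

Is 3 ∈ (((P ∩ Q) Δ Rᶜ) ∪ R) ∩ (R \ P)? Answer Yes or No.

No

3 ∈ P and 3 ∈ Q, so 3 ∈ P ∩ Q
3 ∈ R, so 3 ∉ Rᶜ
3 ∈ (P ∩ Q) and 3 ∉ Rᶜ, so 3 ∈ (P ∩ Q) Δ Rᶜ
3 ∈ ((P ∩ Q) Δ Rᶜ) and 3 ∈ R, so 3 ∈ ((P ∩ Q) Δ Rᶜ) ∪ R
3 ∈ R and 3 ∈ P, so 3 ∉ R \ P
3 ∈ (((P ∩ Q) Δ Rᶜ) ∪ R) and 3 ∉ (R \ P), so 3 ∉ (((P ∩ Q) Δ Rᶜ) ∪ R) ∩ (R \ P)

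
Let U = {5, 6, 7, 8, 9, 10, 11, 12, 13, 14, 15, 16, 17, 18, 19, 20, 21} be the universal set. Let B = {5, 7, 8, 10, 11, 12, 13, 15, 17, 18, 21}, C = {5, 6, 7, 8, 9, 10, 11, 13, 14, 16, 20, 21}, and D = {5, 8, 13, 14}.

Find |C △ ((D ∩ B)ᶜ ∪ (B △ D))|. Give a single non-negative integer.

D ∩ B = {5, 8, 13}
(D ∩ B)ᶜ = {6, 7, 9, 10, 11, 12, 14, 15, 16, 17, 18, 19, 20, 21}
B △ D = {7, 10, 11, 12, 14, 15, 17, 18, 21}
(D ∩ B)ᶜ ∪ (B △ D) = {6, 7, 9, 10, 11, 12, 14, 15, 16, 17, 18, 19, 20, 21}
C △ ((D ∩ B)ᶜ ∪ (B △ D)) = {5, 8, 12, 13, 15, 17, 18, 19}
|C △ ((D ∩ B)ᶜ ∪ (B △ D))| = 8

8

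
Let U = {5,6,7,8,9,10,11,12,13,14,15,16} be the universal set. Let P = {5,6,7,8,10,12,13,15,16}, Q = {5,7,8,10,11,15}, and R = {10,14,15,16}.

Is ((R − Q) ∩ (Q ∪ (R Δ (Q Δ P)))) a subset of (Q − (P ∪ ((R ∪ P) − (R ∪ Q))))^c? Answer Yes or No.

Yes

R − Q = {14,16}
Q Δ P = {6,11,12,13,16}
R Δ (Q Δ P) = {6,10,11,12,13,14,15}
Q ∪ (R Δ (Q Δ P)) = {5,6,7,8,10,11,12,13,14,15}
(R − Q) ∩ (Q ∪ (R Δ (Q Δ P))) = {14}
R ∪ P = {5,6,7,8,10,12,13,14,15,16}
R ∪ Q = {5,7,8,10,11,14,15,16}
(R ∪ P) − (R ∪ Q) = {6,12,13}
P ∪ ((R ∪ P) − (R ∪ Q)) = {5,6,7,8,10,12,13,15,16}
Q − (P ∪ ((R ∪ P) − (R ∪ Q))) = {11}
(Q − (P ∪ ((R ∪ P) − (R ∪ Q))))^c = {5,6,7,8,9,10,12,13,14,15,16}
Every element of {14} is in {5,6,7,8,9,10,12,13,14,15,16}, so (R − Q) ∩ (Q ∪ (R Δ (Q Δ P))) ⊆ (Q − (P ∪ ((R ∪ P) − (R ∪ Q))))^c.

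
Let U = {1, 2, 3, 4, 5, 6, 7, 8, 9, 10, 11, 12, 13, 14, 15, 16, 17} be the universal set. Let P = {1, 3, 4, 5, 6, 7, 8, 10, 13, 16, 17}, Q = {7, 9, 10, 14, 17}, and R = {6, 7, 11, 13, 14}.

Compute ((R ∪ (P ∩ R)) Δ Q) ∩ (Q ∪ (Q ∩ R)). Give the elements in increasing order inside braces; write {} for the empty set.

P ∩ R = {6, 7, 13}
R ∪ (P ∩ R) = {6, 7, 11, 13, 14}
(R ∪ (P ∩ R)) Δ Q = {6, 9, 10, 11, 13, 17}
Q ∩ R = {7, 14}
Q ∪ (Q ∩ R) = {7, 9, 10, 14, 17}
((R ∪ (P ∩ R)) Δ Q) ∩ (Q ∪ (Q ∩ R)) = {9, 10, 17}

{9, 10, 17}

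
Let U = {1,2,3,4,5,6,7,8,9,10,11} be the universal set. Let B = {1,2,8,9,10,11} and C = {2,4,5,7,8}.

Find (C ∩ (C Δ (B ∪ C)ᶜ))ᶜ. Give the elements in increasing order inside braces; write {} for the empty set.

{1,3,6,9,10,11}

B ∪ C = {1,2,4,5,7,8,9,10,11}
(B ∪ C)ᶜ = {3,6}
C Δ (B ∪ C)ᶜ = {2,3,4,5,6,7,8}
C ∩ (C Δ (B ∪ C)ᶜ) = {2,4,5,7,8}
(C ∩ (C Δ (B ∪ C)ᶜ))ᶜ = {1,3,6,9,10,11}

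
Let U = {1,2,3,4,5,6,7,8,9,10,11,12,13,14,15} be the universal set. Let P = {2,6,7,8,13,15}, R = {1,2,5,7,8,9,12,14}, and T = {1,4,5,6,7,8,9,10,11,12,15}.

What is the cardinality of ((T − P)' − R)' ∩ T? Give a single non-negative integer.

T − P = {1,4,5,9,10,11,12}
(T − P)' = {2,3,6,7,8,13,14,15}
(T − P)' − R = {3,6,13,15}
((T − P)' − R)' = {1,2,4,5,7,8,9,10,11,12,14}
((T − P)' − R)' ∩ T = {1,4,5,7,8,9,10,11,12}
|((T − P)' − R)' ∩ T| = 9

9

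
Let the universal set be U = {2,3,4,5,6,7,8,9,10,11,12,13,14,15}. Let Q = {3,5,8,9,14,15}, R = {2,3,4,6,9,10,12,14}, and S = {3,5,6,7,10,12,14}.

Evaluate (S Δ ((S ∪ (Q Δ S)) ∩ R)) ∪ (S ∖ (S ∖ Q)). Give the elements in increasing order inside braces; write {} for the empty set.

Q Δ S = {6,7,8,9,10,12,15}
S ∪ (Q Δ S) = {3,5,6,7,8,9,10,12,14,15}
(S ∪ (Q Δ S)) ∩ R = {3,6,9,10,12,14}
S Δ ((S ∪ (Q Δ S)) ∩ R) = {5,7,9}
S ∖ Q = {6,7,10,12}
S ∖ (S ∖ Q) = {3,5,14}
(S Δ ((S ∪ (Q Δ S)) ∩ R)) ∪ (S ∖ (S ∖ Q)) = {3,5,7,9,14}

{3,5,7,9,14}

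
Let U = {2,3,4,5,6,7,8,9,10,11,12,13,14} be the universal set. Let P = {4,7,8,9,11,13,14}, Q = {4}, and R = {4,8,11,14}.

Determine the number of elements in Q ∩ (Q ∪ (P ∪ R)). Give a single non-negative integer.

P ∪ R = {4,7,8,9,11,13,14}
Q ∪ (P ∪ R) = {4,7,8,9,11,13,14}
Q ∩ (Q ∪ (P ∪ R)) = {4}
|Q ∩ (Q ∪ (P ∪ R))| = 1

1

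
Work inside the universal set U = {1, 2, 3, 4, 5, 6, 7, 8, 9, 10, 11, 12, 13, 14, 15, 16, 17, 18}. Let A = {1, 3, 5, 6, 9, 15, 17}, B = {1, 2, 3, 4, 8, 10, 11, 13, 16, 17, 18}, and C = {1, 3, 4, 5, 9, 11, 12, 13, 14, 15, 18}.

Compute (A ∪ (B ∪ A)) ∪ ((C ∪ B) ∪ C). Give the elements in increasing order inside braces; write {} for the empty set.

B ∪ A = {1, 2, 3, 4, 5, 6, 8, 9, 10, 11, 13, 15, 16, 17, 18}
A ∪ (B ∪ A) = {1, 2, 3, 4, 5, 6, 8, 9, 10, 11, 13, 15, 16, 17, 18}
C ∪ B = {1, 2, 3, 4, 5, 8, 9, 10, 11, 12, 13, 14, 15, 16, 17, 18}
(C ∪ B) ∪ C = {1, 2, 3, 4, 5, 8, 9, 10, 11, 12, 13, 14, 15, 16, 17, 18}
(A ∪ (B ∪ A)) ∪ ((C ∪ B) ∪ C) = {1, 2, 3, 4, 5, 6, 8, 9, 10, 11, 12, 13, 14, 15, 16, 17, 18}

{1, 2, 3, 4, 5, 6, 8, 9, 10, 11, 12, 13, 14, 15, 16, 17, 18}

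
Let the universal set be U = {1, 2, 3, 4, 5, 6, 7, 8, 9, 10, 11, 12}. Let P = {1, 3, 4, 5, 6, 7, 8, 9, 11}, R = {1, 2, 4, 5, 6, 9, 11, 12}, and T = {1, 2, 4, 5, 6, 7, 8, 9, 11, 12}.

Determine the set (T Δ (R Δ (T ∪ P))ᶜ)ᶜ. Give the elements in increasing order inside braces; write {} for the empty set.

{1, 2, 3, 4, 5, 6, 9, 11, 12}

T ∪ P = {1, 2, 3, 4, 5, 6, 7, 8, 9, 11, 12}
R Δ (T ∪ P) = {3, 7, 8}
(R Δ (T ∪ P))ᶜ = {1, 2, 4, 5, 6, 9, 10, 11, 12}
T Δ (R Δ (T ∪ P))ᶜ = {7, 8, 10}
(T Δ (R Δ (T ∪ P))ᶜ)ᶜ = {1, 2, 3, 4, 5, 6, 9, 11, 12}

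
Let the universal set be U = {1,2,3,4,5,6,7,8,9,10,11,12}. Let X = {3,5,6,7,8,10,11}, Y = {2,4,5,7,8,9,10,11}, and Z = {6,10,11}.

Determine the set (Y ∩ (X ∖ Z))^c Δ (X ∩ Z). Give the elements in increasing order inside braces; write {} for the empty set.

{1,2,3,4,9,12}

X ∖ Z = {3,5,7,8}
Y ∩ (X ∖ Z) = {5,7,8}
(Y ∩ (X ∖ Z))^c = {1,2,3,4,6,9,10,11,12}
X ∩ Z = {6,10,11}
(Y ∩ (X ∖ Z))^c Δ (X ∩ Z) = {1,2,3,4,9,12}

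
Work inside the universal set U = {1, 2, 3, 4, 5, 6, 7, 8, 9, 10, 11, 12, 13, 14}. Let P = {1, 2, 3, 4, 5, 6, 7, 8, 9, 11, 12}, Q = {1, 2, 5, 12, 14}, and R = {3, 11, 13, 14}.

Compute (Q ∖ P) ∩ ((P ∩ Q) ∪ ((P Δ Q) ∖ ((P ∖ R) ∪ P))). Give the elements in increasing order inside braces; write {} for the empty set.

Q ∖ P = {14}
P ∩ Q = {1, 2, 5, 12}
P Δ Q = {3, 4, 6, 7, 8, 9, 11, 14}
P ∖ R = {1, 2, 4, 5, 6, 7, 8, 9, 12}
(P ∖ R) ∪ P = {1, 2, 3, 4, 5, 6, 7, 8, 9, 11, 12}
(P Δ Q) ∖ ((P ∖ R) ∪ P) = {14}
(P ∩ Q) ∪ ((P Δ Q) ∖ ((P ∖ R) ∪ P)) = {1, 2, 5, 12, 14}
(Q ∖ P) ∩ ((P ∩ Q) ∪ ((P Δ Q) ∖ ((P ∖ R) ∪ P))) = {14}

{14}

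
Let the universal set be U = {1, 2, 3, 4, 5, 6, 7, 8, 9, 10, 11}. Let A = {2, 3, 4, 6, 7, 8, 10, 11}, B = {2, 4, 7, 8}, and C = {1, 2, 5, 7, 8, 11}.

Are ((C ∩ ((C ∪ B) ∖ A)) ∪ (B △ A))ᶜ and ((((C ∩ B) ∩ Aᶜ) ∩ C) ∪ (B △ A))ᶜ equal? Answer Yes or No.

C ∪ B = {1, 2, 4, 5, 7, 8, 11}
(C ∪ B) ∖ A = {1, 5}
C ∩ ((C ∪ B) ∖ A) = {1, 5}
B △ A = {3, 6, 10, 11}
(C ∩ ((C ∪ B) ∖ A)) ∪ (B △ A) = {1, 3, 5, 6, 10, 11}
((C ∩ ((C ∪ B) ∖ A)) ∪ (B △ A))ᶜ = {2, 4, 7, 8, 9}
C ∩ B = {2, 7, 8}
Aᶜ = {1, 5, 9}
(C ∩ B) ∩ Aᶜ = {}
((C ∩ B) ∩ Aᶜ) ∩ C = {}
(((C ∩ B) ∩ Aᶜ) ∩ C) ∪ (B △ A) = {3, 6, 10, 11}
((((C ∩ B) ∩ Aᶜ) ∩ C) ∪ (B △ A))ᶜ = {1, 2, 4, 5, 7, 8, 9}
1 ∈ ((((C ∩ B) ∩ Aᶜ) ∩ C) ∪ (B △ A))ᶜ but 1 ∉ ((C ∩ ((C ∪ B) ∖ A)) ∪ (B △ A))ᶜ, so they differ.

No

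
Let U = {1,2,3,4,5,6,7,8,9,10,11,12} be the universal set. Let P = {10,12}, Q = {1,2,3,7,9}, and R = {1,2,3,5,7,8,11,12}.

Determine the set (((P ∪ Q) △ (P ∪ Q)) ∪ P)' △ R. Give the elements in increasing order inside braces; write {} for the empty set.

P ∪ Q = {1,2,3,7,9,10,12}
(P ∪ Q) △ (P ∪ Q) = {}
((P ∪ Q) △ (P ∪ Q)) ∪ P = {10,12}
(((P ∪ Q) △ (P ∪ Q)) ∪ P)' = {1,2,3,4,5,6,7,8,9,11}
(((P ∪ Q) △ (P ∪ Q)) ∪ P)' △ R = {4,6,9,12}

{4,6,9,12}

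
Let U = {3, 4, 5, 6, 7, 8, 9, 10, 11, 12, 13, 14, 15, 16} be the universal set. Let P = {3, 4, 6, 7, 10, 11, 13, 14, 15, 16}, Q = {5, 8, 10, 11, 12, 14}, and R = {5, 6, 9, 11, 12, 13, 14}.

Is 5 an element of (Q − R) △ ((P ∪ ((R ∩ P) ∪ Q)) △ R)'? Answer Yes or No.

5 ∈ Q and 5 ∈ R, so 5 ∉ Q − R
5 ∈ R and 5 ∉ P, so 5 ∉ R ∩ P
5 ∉ (R ∩ P) and 5 ∈ Q, so 5 ∈ (R ∩ P) ∪ Q
5 ∉ P and 5 ∈ ((R ∩ P) ∪ Q), so 5 ∈ P ∪ ((R ∩ P) ∪ Q)
5 ∈ (P ∪ ((R ∩ P) ∪ Q)) and 5 ∈ R, so 5 ∉ (P ∪ ((R ∩ P) ∪ Q)) △ R
5 ∈ ((P ∪ ((R ∩ P) ∪ Q)) △ R)' since 5 ∉ ((P ∪ ((R ∩ P) ∪ Q)) △ R)
5 ∉ (Q − R) and 5 ∈ ((P ∪ ((R ∩ P) ∪ Q)) △ R)', so 5 ∈ (Q − R) △ ((P ∪ ((R ∩ P) ∪ Q)) △ R)'

Yes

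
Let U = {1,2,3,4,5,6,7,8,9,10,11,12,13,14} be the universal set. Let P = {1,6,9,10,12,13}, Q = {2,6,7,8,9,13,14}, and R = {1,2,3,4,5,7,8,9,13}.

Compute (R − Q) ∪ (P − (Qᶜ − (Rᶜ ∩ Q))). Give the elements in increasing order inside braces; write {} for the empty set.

R − Q = {1,3,4,5}
Qᶜ = {1,3,4,5,10,11,12}
Rᶜ = {6,10,11,12,14}
Rᶜ ∩ Q = {6,14}
Qᶜ − (Rᶜ ∩ Q) = {1,3,4,5,10,11,12}
P − (Qᶜ − (Rᶜ ∩ Q)) = {6,9,13}
(R − Q) ∪ (P − (Qᶜ − (Rᶜ ∩ Q))) = {1,3,4,5,6,9,13}

{1,3,4,5,6,9,13}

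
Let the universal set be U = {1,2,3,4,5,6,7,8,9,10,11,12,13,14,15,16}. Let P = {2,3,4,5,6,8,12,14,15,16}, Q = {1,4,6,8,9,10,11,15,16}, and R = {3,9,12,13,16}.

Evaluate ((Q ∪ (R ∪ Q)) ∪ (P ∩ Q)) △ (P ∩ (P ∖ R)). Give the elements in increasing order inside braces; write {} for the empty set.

{1,2,3,5,9,10,11,12,13,14,16}

R ∪ Q = {1,3,4,6,8,9,10,11,12,13,15,16}
Q ∪ (R ∪ Q) = {1,3,4,6,8,9,10,11,12,13,15,16}
P ∩ Q = {4,6,8,15,16}
(Q ∪ (R ∪ Q)) ∪ (P ∩ Q) = {1,3,4,6,8,9,10,11,12,13,15,16}
P ∖ R = {2,4,5,6,8,14,15}
P ∩ (P ∖ R) = {2,4,5,6,8,14,15}
((Q ∪ (R ∪ Q)) ∪ (P ∩ Q)) △ (P ∩ (P ∖ R)) = {1,2,3,5,9,10,11,12,13,14,16}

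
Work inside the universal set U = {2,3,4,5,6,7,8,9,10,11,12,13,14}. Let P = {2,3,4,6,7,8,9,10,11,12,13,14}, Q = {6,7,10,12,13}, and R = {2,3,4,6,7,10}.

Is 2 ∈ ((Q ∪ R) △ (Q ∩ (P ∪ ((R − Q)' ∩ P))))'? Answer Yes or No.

2 ∉ Q and 2 ∈ R, so 2 ∈ Q ∪ R
2 ∈ R and 2 ∉ Q, so 2 ∈ R − Q
2 ∉ (R − Q)' since 2 ∈ (R − Q)
2 ∉ (R − Q)' and 2 ∈ P, so 2 ∉ (R − Q)' ∩ P
2 ∈ P and 2 ∉ ((R − Q)' ∩ P), so 2 ∈ P ∪ ((R − Q)' ∩ P)
2 ∉ Q and 2 ∈ (P ∪ ((R − Q)' ∩ P)), so 2 ∉ Q ∩ (P ∪ ((R − Q)' ∩ P))
2 ∈ (Q ∪ R) and 2 ∉ (Q ∩ (P ∪ ((R − Q)' ∩ P))), so 2 ∈ (Q ∪ R) △ (Q ∩ (P ∪ ((R − Q)' ∩ P)))
2 ∉ ((Q ∪ R) △ (Q ∩ (P ∪ ((R − Q)' ∩ P))))' since 2 ∈ ((Q ∪ R) △ (Q ∩ (P ∪ ((R − Q)' ∩ P))))

No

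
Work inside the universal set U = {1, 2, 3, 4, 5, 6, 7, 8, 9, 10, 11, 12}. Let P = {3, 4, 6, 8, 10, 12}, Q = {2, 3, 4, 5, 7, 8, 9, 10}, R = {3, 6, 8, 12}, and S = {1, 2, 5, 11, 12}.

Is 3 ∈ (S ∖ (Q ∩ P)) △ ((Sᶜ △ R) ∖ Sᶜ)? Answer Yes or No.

No

3 ∈ Q and 3 ∈ P, so 3 ∈ Q ∩ P
3 ∉ S and 3 ∈ (Q ∩ P), so 3 ∉ S ∖ (Q ∩ P)
3 ∉ S, so 3 ∈ Sᶜ
3 ∈ Sᶜ and 3 ∈ R, so 3 ∉ Sᶜ △ R
3 ∉ S, so 3 ∈ Sᶜ
3 ∉ (Sᶜ △ R) and 3 ∈ Sᶜ, so 3 ∉ (Sᶜ △ R) ∖ Sᶜ
3 ∉ (S ∖ (Q ∩ P)) and 3 ∉ ((Sᶜ △ R) ∖ Sᶜ), so 3 ∉ (S ∖ (Q ∩ P)) △ ((Sᶜ △ R) ∖ Sᶜ)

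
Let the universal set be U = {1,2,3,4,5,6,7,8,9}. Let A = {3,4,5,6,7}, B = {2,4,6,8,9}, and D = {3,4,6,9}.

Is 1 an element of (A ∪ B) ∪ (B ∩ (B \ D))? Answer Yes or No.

No

1 ∉ A and 1 ∉ B, so 1 ∉ A ∪ B
1 ∉ B and 1 ∉ D, so 1 ∉ B \ D
1 ∉ B and 1 ∉ (B \ D), so 1 ∉ B ∩ (B \ D)
1 ∉ (A ∪ B) and 1 ∉ (B ∩ (B \ D)), so 1 ∉ (A ∪ B) ∪ (B ∩ (B \ D))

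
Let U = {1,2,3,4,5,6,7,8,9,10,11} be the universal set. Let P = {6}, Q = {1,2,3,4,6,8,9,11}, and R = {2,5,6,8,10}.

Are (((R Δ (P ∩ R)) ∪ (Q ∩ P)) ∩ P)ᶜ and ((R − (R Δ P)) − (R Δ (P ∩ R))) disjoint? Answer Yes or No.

P ∩ R = {6}
R Δ (P ∩ R) = {2,5,8,10}
Q ∩ P = {6}
(R Δ (P ∩ R)) ∪ (Q ∩ P) = {2,5,6,8,10}
((R Δ (P ∩ R)) ∪ (Q ∩ P)) ∩ P = {6}
(((R Δ (P ∩ R)) ∪ (Q ∩ P)) ∩ P)ᶜ = {1,2,3,4,5,7,8,9,10,11}
R Δ P = {2,5,8,10}
R − (R Δ P) = {6}
(R − (R Δ P)) − (R Δ (P ∩ R)) = {6}
{1,2,3,4,5,7,8,9,10,11} and {6} share no elements.

Yes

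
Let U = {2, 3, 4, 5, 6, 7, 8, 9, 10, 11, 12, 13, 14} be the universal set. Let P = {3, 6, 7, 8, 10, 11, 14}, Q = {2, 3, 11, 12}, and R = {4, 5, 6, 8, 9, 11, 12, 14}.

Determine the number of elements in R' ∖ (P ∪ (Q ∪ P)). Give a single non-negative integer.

R' = {2, 3, 7, 10, 13}
Q ∪ P = {2, 3, 6, 7, 8, 10, 11, 12, 14}
P ∪ (Q ∪ P) = {2, 3, 6, 7, 8, 10, 11, 12, 14}
R' ∖ (P ∪ (Q ∪ P)) = {13}
|R' ∖ (P ∪ (Q ∪ P))| = 1

1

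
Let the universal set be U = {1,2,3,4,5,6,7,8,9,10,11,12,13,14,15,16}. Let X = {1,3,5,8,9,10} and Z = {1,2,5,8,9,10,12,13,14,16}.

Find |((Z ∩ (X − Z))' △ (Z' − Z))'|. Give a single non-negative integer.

6

X − Z = {3}
Z ∩ (X − Z) = {}
(Z ∩ (X − Z))' = {1,2,3,4,5,6,7,8,9,10,11,12,13,14,15,16}
Z' = {3,4,6,7,11,15}
Z' − Z = {3,4,6,7,11,15}
(Z ∩ (X − Z))' △ (Z' − Z) = {1,2,5,8,9,10,12,13,14,16}
((Z ∩ (X − Z))' △ (Z' − Z))' = {3,4,6,7,11,15}
|((Z ∩ (X − Z))' △ (Z' − Z))'| = 6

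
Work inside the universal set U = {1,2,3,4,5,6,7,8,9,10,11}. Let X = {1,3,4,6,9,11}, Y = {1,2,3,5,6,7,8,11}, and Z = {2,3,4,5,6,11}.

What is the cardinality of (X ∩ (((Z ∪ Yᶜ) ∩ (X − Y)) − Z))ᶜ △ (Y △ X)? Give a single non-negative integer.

6

Yᶜ = {4,9,10}
Z ∪ Yᶜ = {2,3,4,5,6,9,10,11}
X − Y = {4,9}
(Z ∪ Yᶜ) ∩ (X − Y) = {4,9}
((Z ∪ Yᶜ) ∩ (X − Y)) − Z = {9}
X ∩ (((Z ∪ Yᶜ) ∩ (X − Y)) − Z) = {9}
(X ∩ (((Z ∪ Yᶜ) ∩ (X − Y)) − Z))ᶜ = {1,2,3,4,5,6,7,8,10,11}
Y △ X = {2,4,5,7,8,9}
(X ∩ (((Z ∪ Yᶜ) ∩ (X − Y)) − Z))ᶜ △ (Y △ X) = {1,3,6,9,10,11}
|(X ∩ (((Z ∪ Yᶜ) ∩ (X − Y)) − Z))ᶜ △ (Y △ X)| = 6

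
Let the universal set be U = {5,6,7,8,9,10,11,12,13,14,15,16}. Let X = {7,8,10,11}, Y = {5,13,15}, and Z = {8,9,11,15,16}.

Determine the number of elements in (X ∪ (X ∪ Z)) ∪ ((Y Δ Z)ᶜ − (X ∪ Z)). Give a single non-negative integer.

10

X ∪ Z = {7,8,9,10,11,15,16}
X ∪ (X ∪ Z) = {7,8,9,10,11,15,16}
Y Δ Z = {5,8,9,11,13,16}
(Y Δ Z)ᶜ = {6,7,10,12,14,15}
(Y Δ Z)ᶜ − (X ∪ Z) = {6,12,14}
(X ∪ (X ∪ Z)) ∪ ((Y Δ Z)ᶜ − (X ∪ Z)) = {6,7,8,9,10,11,12,14,15,16}
|(X ∪ (X ∪ Z)) ∪ ((Y Δ Z)ᶜ − (X ∪ Z))| = 10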